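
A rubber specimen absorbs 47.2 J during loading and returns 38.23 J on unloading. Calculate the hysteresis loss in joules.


Hysteresis loss = loading - unloading
= 47.2 - 38.23
= 8.97 J

8.97 J


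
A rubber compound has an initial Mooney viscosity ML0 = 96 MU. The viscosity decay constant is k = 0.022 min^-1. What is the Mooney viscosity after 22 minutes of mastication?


ML = ML0 * exp(-k * t)
ML = 96 * exp(-0.022 * 22)
ML = 96 * 0.6163
ML = 59.17 MU

59.17 MU


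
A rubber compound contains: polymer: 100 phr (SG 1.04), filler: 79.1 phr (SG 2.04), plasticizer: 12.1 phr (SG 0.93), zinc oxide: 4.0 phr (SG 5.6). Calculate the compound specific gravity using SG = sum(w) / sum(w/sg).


Sum of weights = 195.2
Volume contributions:
  polymer: 100/1.04 = 96.1538
  filler: 79.1/2.04 = 38.7745
  plasticizer: 12.1/0.93 = 13.0108
  zinc oxide: 4.0/5.6 = 0.7143
Sum of volumes = 148.6534
SG = 195.2 / 148.6534 = 1.313

SG = 1.313


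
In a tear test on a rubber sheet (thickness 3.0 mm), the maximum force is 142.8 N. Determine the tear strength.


Tear strength = force / thickness
= 142.8 / 3.0
= 47.6 N/mm

47.6 N/mm


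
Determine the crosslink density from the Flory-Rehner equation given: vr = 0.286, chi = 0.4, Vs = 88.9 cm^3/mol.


ln(1 - vr) = ln(1 - 0.286) = -0.3369
Numerator = -((-0.3369) + 0.286 + 0.4 * 0.286^2) = 0.0182
Denominator = 88.9 * (0.286^(1/3) - 0.286/2) = 45.8594
nu = 0.0182 / 45.8594 = 3.9586e-04 mol/cm^3

3.9586e-04 mol/cm^3


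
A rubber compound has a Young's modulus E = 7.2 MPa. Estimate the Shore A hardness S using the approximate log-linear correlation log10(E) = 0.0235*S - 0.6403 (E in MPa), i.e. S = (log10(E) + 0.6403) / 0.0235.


log10(E) = 0.0235*S - 0.6403  =>  S = (log10(E) + 0.6403) / 0.0235
log10(7.2) = 0.857332
S = (0.857332 + 0.6403) / 0.0235 = 1.497632 / 0.0235
S = 63.7

Shore A = 63.7


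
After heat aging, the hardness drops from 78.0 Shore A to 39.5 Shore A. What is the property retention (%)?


Retention = aged / original * 100
= 39.5 / 78.0 * 100
= 50.6%

50.6%


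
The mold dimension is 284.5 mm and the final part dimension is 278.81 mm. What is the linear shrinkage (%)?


Shrinkage = (mold - part) / mold * 100
= (284.5 - 278.81) / 284.5 * 100
= 5.69 / 284.5 * 100
= 2.0%

2.0%


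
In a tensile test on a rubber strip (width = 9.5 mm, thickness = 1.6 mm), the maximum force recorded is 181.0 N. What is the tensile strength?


Area = width * thickness = 9.5 * 1.6 = 15.2 mm^2
TS = force / area = 181.0 / 15.2 = 11.91 MPa

11.91 MPa


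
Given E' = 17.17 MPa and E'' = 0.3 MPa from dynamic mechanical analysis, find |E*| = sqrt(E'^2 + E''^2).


|E*| = sqrt(E'^2 + E''^2)
= sqrt(17.17^2 + 0.3^2)
= sqrt(294.8089 + 0.0900)
= 17.173 MPa

17.173 MPa


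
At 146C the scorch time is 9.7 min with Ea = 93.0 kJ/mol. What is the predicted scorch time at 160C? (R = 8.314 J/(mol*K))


Convert temperatures: T1 = 146 + 273.15 = 419.15 K, T2 = 160 + 273.15 = 433.15 K
ts2_new = 9.7 * exp(93000 / 8.314 * (1/433.15 - 1/419.15))
1/T2 - 1/T1 = -7.7112e-05
ts2_new = 4.09 min

4.09 min


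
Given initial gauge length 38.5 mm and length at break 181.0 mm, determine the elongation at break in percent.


Elongation = (Lf - L0) / L0 * 100
= (181.0 - 38.5) / 38.5 * 100
= 142.5 / 38.5 * 100
= 370.1%

370.1%


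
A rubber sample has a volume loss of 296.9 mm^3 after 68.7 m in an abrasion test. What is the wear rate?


Rate = volume_loss / distance
= 296.9 / 68.7
= 4.322 mm^3/m

4.322 mm^3/m


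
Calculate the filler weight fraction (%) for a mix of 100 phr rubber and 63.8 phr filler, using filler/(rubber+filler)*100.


Filler % = filler / (rubber + filler) * 100
= 63.8 / (100 + 63.8) * 100
= 63.8 / 163.8 * 100
= 38.95%

38.95%


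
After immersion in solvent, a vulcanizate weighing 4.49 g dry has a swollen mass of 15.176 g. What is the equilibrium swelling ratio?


Q = W_swollen / W_dry
Q = 15.176 / 4.49
Q = 3.38

Q = 3.38


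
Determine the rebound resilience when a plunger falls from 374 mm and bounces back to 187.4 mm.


Resilience = h_rebound / h_drop * 100
= 187.4 / 374 * 100
= 50.1%

50.1%


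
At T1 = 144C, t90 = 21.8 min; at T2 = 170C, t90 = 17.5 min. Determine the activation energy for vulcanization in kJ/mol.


T1 = 417.15 K, T2 = 443.15 K
1/T1 - 1/T2 = 1.4065e-04
ln(t1/t2) = ln(21.8/17.5) = 0.2197
Ea = 8.314 * 0.2197 / 1.4065e-04 = 12987.5639 J/mol
Ea = 12.99 kJ/mol

12.99 kJ/mol


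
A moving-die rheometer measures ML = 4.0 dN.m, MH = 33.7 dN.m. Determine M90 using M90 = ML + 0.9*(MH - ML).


M90 = ML + 0.9 * (MH - ML)
M90 = 4.0 + 0.9 * (33.7 - 4.0)
M90 = 4.0 + 0.9 * 29.7
M90 = 30.73 dN.m

30.73 dN.m


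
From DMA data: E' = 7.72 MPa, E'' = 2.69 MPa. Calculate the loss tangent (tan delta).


tan delta = E'' / E'
= 2.69 / 7.72
= 0.3484

tan delta = 0.3484


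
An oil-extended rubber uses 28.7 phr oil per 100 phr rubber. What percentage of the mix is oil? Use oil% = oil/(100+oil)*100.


Oil % = oil / (100 + oil) * 100
= 28.7 / (100 + 28.7) * 100
= 28.7 / 128.7 * 100
= 22.3%

22.3%


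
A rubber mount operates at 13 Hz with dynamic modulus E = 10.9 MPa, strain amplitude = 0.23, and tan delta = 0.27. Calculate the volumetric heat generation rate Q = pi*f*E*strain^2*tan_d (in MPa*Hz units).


Q = pi * f * E * strain^2 * tan_d
= pi * 13 * 10.9 * 0.23^2 * 0.27
= pi * 13 * 10.9 * 0.0529 * 0.27
= 6.3583

Q = 6.3583


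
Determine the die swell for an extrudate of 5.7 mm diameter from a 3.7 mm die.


Die swell ratio = D_extrudate / D_die
= 5.7 / 3.7
= 1.541

Die swell = 1.541


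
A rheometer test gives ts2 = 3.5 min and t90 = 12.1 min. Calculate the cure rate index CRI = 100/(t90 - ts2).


CRI = 100 / (t90 - ts2)
= 100 / (12.1 - 3.5)
= 100 / 8.6
= 11.63 min^-1

11.63 min^-1


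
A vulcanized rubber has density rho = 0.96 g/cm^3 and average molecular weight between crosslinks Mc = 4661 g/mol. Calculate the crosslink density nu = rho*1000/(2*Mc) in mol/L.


nu = rho * 1000 / (2 * Mc)
nu = 0.96 * 1000 / (2 * 4661)
nu = 960.0 / 9322
nu = 0.1030 mol/L

0.1030 mol/L


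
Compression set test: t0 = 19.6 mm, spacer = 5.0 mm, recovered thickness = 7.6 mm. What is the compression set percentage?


CS = (t0 - recovered) / (t0 - ts) * 100
= (19.6 - 7.6) / (19.6 - 5.0) * 100
= 12.0 / 14.6 * 100
= 82.2%

82.2%


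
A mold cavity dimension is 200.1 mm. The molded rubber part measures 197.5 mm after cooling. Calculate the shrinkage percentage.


Shrinkage = (mold - part) / mold * 100
= (200.1 - 197.5) / 200.1 * 100
= 2.6 / 200.1 * 100
= 1.3%

1.3%


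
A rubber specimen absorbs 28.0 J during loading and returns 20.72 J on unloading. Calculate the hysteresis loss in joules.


Hysteresis loss = loading - unloading
= 28.0 - 20.72
= 7.28 J

7.28 J


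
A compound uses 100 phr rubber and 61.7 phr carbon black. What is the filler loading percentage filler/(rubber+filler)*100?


Filler % = filler / (rubber + filler) * 100
= 61.7 / (100 + 61.7) * 100
= 61.7 / 161.7 * 100
= 38.16%

38.16%


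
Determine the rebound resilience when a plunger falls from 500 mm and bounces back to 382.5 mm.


Resilience = h_rebound / h_drop * 100
= 382.5 / 500 * 100
= 76.5%

76.5%


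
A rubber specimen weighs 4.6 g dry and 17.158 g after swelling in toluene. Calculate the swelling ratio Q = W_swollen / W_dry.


Q = W_swollen / W_dry
Q = 17.158 / 4.6
Q = 3.73

Q = 3.73


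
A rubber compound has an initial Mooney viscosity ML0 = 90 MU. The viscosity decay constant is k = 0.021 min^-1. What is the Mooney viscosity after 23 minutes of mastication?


ML = ML0 * exp(-k * t)
ML = 90 * exp(-0.021 * 23)
ML = 90 * 0.6169
ML = 55.52 MU

55.52 MU


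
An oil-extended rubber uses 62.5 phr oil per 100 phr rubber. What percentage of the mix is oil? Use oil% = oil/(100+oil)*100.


Oil % = oil / (100 + oil) * 100
= 62.5 / (100 + 62.5) * 100
= 62.5 / 162.5 * 100
= 38.46%

38.46%


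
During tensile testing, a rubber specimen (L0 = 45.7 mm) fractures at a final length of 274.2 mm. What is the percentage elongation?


Elongation = (Lf - L0) / L0 * 100
= (274.2 - 45.7) / 45.7 * 100
= 228.5 / 45.7 * 100
= 500.0%

500.0%


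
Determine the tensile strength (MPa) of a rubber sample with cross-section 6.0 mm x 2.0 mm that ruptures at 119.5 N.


Area = width * thickness = 6.0 * 2.0 = 12.0 mm^2
TS = force / area = 119.5 / 12.0 = 9.96 MPa

9.96 MPa


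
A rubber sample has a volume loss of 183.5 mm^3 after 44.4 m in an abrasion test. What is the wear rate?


Rate = volume_loss / distance
= 183.5 / 44.4
= 4.133 mm^3/m

4.133 mm^3/m


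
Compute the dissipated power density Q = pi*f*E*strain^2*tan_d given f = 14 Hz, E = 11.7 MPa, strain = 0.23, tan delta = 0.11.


Q = pi * f * E * strain^2 * tan_d
= pi * 14 * 11.7 * 0.23^2 * 0.11
= pi * 14 * 11.7 * 0.0529 * 0.11
= 2.9944

Q = 2.9944


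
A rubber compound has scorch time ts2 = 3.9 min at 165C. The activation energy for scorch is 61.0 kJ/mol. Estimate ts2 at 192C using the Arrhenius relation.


Convert temperatures: T1 = 165 + 273.15 = 438.15 K, T2 = 192 + 273.15 = 465.15 K
ts2_new = 3.9 * exp(61000 / 8.314 * (1/465.15 - 1/438.15))
1/T2 - 1/T1 = -1.3248e-04
ts2_new = 1.48 min

1.48 min


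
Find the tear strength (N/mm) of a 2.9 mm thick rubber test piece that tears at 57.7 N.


Tear strength = force / thickness
= 57.7 / 2.9
= 19.9 N/mm

19.9 N/mm


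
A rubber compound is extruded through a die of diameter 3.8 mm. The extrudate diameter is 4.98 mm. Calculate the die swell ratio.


Die swell ratio = D_extrudate / D_die
= 4.98 / 3.8
= 1.311

Die swell = 1.311


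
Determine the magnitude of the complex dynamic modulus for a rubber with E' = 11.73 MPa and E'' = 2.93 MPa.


|E*| = sqrt(E'^2 + E''^2)
= sqrt(11.73^2 + 2.93^2)
= sqrt(137.5929 + 8.5849)
= 12.09 MPa

12.09 MPa


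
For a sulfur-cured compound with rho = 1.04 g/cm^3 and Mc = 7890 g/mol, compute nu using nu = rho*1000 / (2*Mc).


nu = rho * 1000 / (2 * Mc)
nu = 1.04 * 1000 / (2 * 7890)
nu = 1040.0 / 15780
nu = 0.0659 mol/L

0.0659 mol/L


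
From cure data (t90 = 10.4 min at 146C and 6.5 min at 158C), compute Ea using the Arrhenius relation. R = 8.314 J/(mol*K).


T1 = 419.15 K, T2 = 431.15 K
1/T1 - 1/T2 = 6.6402e-05
ln(t1/t2) = ln(10.4/6.5) = 0.4700
Ea = 8.314 * 0.4700 / 6.6402e-05 = 58847.4768 J/mol
Ea = 58.85 kJ/mol

58.85 kJ/mol


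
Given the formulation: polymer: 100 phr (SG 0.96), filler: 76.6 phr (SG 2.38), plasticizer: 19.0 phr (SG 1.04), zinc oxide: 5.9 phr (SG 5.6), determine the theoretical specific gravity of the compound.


Sum of weights = 201.5
Volume contributions:
  polymer: 100/0.96 = 104.1667
  filler: 76.6/2.38 = 32.1849
  plasticizer: 19.0/1.04 = 18.2692
  zinc oxide: 5.9/5.6 = 1.0536
Sum of volumes = 155.6743
SG = 201.5 / 155.6743 = 1.294

SG = 1.294


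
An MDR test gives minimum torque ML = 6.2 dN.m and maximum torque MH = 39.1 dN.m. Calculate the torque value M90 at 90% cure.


M90 = ML + 0.9 * (MH - ML)
M90 = 6.2 + 0.9 * (39.1 - 6.2)
M90 = 6.2 + 0.9 * 32.9
M90 = 35.81 dN.m

35.81 dN.m


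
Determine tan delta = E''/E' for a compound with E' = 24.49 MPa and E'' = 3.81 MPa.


tan delta = E'' / E'
= 3.81 / 24.49
= 0.1556

tan delta = 0.1556


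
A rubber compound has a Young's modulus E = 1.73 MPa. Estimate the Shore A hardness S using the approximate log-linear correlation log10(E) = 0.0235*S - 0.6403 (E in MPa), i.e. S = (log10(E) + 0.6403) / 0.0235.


log10(E) = 0.0235*S - 0.6403  =>  S = (log10(E) + 0.6403) / 0.0235
log10(1.73) = 0.238046
S = (0.238046 + 0.6403) / 0.0235 = 0.878346 / 0.0235
S = 37.4

Shore A = 37.4


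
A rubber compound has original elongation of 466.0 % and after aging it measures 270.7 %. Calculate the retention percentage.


Retention = aged / original * 100
= 270.7 / 466.0 * 100
= 58.1%

58.1%


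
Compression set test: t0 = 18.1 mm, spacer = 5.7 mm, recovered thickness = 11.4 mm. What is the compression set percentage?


CS = (t0 - recovered) / (t0 - ts) * 100
= (18.1 - 11.4) / (18.1 - 5.7) * 100
= 6.7 / 12.4 * 100
= 54.0%

54.0%


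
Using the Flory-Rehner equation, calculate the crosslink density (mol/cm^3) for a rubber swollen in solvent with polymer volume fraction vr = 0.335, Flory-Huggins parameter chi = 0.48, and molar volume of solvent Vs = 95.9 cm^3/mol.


ln(1 - vr) = ln(1 - 0.335) = -0.4080
Numerator = -((-0.4080) + 0.335 + 0.48 * 0.335^2) = 0.0191
Denominator = 95.9 * (0.335^(1/3) - 0.335/2) = 50.5407
nu = 0.0191 / 50.5407 = 3.7792e-04 mol/cm^3

3.7792e-04 mol/cm^3


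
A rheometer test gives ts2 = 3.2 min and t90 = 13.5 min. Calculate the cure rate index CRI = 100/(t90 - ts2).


CRI = 100 / (t90 - ts2)
= 100 / (13.5 - 3.2)
= 100 / 10.3
= 9.71 min^-1

9.71 min^-1


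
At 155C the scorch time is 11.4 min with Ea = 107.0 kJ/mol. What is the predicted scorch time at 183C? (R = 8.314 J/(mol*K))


Convert temperatures: T1 = 155 + 273.15 = 428.15 K, T2 = 183 + 273.15 = 456.15 K
ts2_new = 11.4 * exp(107000 / 8.314 * (1/456.15 - 1/428.15))
1/T2 - 1/T1 = -1.4337e-04
ts2_new = 1.8 min

1.8 min


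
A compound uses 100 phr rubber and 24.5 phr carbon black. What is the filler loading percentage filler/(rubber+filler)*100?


Filler % = filler / (rubber + filler) * 100
= 24.5 / (100 + 24.5) * 100
= 24.5 / 124.5 * 100
= 19.68%

19.68%


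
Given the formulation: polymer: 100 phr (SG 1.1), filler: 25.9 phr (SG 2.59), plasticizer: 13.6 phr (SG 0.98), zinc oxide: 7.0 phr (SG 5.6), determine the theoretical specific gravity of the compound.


Sum of weights = 146.5
Volume contributions:
  polymer: 100/1.1 = 90.9091
  filler: 25.9/2.59 = 10.0000
  plasticizer: 13.6/0.98 = 13.8776
  zinc oxide: 7.0/5.6 = 1.2500
Sum of volumes = 116.0366
SG = 146.5 / 116.0366 = 1.263

SG = 1.263


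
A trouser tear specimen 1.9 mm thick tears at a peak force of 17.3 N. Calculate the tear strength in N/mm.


Tear strength = force / thickness
= 17.3 / 1.9
= 9.11 N/mm

9.11 N/mm


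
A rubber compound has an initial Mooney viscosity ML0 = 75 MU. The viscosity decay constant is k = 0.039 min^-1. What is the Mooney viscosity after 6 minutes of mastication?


ML = ML0 * exp(-k * t)
ML = 75 * exp(-0.039 * 6)
ML = 75 * 0.7914
ML = 59.35 MU

59.35 MU


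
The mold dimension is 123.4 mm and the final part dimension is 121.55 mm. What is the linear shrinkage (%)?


Shrinkage = (mold - part) / mold * 100
= (123.4 - 121.55) / 123.4 * 100
= 1.85 / 123.4 * 100
= 1.5%

1.5%


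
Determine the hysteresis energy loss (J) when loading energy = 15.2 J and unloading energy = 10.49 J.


Hysteresis loss = loading - unloading
= 15.2 - 10.49
= 4.71 J

4.71 J


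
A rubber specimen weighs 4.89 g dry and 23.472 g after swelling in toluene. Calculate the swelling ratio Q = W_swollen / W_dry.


Q = W_swollen / W_dry
Q = 23.472 / 4.89
Q = 4.8

Q = 4.8


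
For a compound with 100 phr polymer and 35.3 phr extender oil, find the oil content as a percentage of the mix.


Oil % = oil / (100 + oil) * 100
= 35.3 / (100 + 35.3) * 100
= 35.3 / 135.3 * 100
= 26.09%

26.09%


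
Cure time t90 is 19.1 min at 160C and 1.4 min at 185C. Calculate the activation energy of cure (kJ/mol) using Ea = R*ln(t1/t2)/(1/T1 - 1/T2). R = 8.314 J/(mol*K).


T1 = 433.15 K, T2 = 458.15 K
1/T1 - 1/T2 = 1.2598e-04
ln(t1/t2) = ln(19.1/1.4) = 2.6132
Ea = 8.314 * 2.6132 / 1.2598e-04 = 172461.1771 J/mol
Ea = 172.46 kJ/mol

172.46 kJ/mol


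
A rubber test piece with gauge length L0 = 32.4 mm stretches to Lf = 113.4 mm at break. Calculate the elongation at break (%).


Elongation = (Lf - L0) / L0 * 100
= (113.4 - 32.4) / 32.4 * 100
= 81.0 / 32.4 * 100
= 250.0%

250.0%


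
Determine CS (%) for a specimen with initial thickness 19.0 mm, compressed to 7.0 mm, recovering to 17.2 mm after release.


CS = (t0 - recovered) / (t0 - ts) * 100
= (19.0 - 17.2) / (19.0 - 7.0) * 100
= 1.8 / 12.0 * 100
= 15.0%

15.0%


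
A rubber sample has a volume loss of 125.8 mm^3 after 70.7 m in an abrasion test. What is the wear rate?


Rate = volume_loss / distance
= 125.8 / 70.7
= 1.779 mm^3/m

1.779 mm^3/m


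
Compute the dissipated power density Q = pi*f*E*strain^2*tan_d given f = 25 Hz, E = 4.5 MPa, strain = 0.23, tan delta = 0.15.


Q = pi * f * E * strain^2 * tan_d
= pi * 25 * 4.5 * 0.23^2 * 0.15
= pi * 25 * 4.5 * 0.0529 * 0.15
= 2.8045

Q = 2.8045


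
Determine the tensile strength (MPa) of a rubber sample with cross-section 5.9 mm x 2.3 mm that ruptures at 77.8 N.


Area = width * thickness = 5.9 * 2.3 = 13.57 mm^2
TS = force / area = 77.8 / 13.57 = 5.73 MPa

5.73 MPa


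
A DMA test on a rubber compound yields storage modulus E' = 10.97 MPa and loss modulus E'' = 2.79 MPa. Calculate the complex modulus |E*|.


|E*| = sqrt(E'^2 + E''^2)
= sqrt(10.97^2 + 2.79^2)
= sqrt(120.3409 + 7.7841)
= 11.319 MPa

11.319 MPa


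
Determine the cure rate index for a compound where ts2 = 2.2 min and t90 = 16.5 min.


CRI = 100 / (t90 - ts2)
= 100 / (16.5 - 2.2)
= 100 / 14.3
= 6.99 min^-1

6.99 min^-1


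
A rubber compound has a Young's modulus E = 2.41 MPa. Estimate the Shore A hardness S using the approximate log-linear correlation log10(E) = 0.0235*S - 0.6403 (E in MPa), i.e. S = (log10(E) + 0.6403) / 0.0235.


log10(E) = 0.0235*S - 0.6403  =>  S = (log10(E) + 0.6403) / 0.0235
log10(2.41) = 0.382017
S = (0.382017 + 0.6403) / 0.0235 = 1.022317 / 0.0235
S = 43.5

Shore A = 43.5


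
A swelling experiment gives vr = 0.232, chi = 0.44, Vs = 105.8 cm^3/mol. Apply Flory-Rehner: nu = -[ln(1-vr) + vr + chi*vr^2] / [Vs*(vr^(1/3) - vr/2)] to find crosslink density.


ln(1 - vr) = ln(1 - 0.232) = -0.2640
Numerator = -((-0.2640) + 0.232 + 0.44 * 0.232^2) = 0.0083
Denominator = 105.8 * (0.232^(1/3) - 0.232/2) = 52.7374
nu = 0.0083 / 52.7374 = 1.5706e-04 mol/cm^3

1.5706e-04 mol/cm^3


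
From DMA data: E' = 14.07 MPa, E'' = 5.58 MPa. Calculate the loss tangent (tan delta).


tan delta = E'' / E'
= 5.58 / 14.07
= 0.3966

tan delta = 0.3966


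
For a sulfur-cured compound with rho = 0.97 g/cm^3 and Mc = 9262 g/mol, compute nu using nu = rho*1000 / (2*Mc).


nu = rho * 1000 / (2 * Mc)
nu = 0.97 * 1000 / (2 * 9262)
nu = 970.0 / 18524
nu = 0.0524 mol/L

0.0524 mol/L


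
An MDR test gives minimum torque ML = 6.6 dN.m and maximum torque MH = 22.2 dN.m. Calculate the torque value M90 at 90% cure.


M90 = ML + 0.9 * (MH - ML)
M90 = 6.6 + 0.9 * (22.2 - 6.6)
M90 = 6.6 + 0.9 * 15.6
M90 = 20.64 dN.m

20.64 dN.m


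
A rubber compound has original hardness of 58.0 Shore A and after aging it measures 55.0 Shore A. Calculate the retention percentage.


Retention = aged / original * 100
= 55.0 / 58.0 * 100
= 94.8%

94.8%


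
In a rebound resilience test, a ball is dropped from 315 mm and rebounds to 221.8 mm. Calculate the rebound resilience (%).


Resilience = h_rebound / h_drop * 100
= 221.8 / 315 * 100
= 70.4%

70.4%


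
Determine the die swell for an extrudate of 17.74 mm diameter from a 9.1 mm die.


Die swell ratio = D_extrudate / D_die
= 17.74 / 9.1
= 1.949

Die swell = 1.949


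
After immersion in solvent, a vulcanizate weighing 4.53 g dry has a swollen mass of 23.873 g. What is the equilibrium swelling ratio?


Q = W_swollen / W_dry
Q = 23.873 / 4.53
Q = 5.27

Q = 5.27


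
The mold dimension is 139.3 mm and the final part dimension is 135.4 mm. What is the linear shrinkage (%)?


Shrinkage = (mold - part) / mold * 100
= (139.3 - 135.4) / 139.3 * 100
= 3.9 / 139.3 * 100
= 2.8%

2.8%


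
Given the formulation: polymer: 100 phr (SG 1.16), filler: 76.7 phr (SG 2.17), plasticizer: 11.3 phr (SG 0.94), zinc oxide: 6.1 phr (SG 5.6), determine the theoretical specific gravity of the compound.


Sum of weights = 194.1
Volume contributions:
  polymer: 100/1.16 = 86.2069
  filler: 76.7/2.17 = 35.3456
  plasticizer: 11.3/0.94 = 12.0213
  zinc oxide: 6.1/5.6 = 1.0893
Sum of volumes = 134.6631
SG = 194.1 / 134.6631 = 1.441

SG = 1.441


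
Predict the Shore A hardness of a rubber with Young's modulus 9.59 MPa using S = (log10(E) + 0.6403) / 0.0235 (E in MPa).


log10(E) = 0.0235*S - 0.6403  =>  S = (log10(E) + 0.6403) / 0.0235
log10(9.59) = 0.981819
S = (0.981819 + 0.6403) / 0.0235 = 1.622119 / 0.0235
S = 69.0

Shore A = 69.0


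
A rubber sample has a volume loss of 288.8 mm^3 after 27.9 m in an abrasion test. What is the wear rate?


Rate = volume_loss / distance
= 288.8 / 27.9
= 10.351 mm^3/m

10.351 mm^3/m


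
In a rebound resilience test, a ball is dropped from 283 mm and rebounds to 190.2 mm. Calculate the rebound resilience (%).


Resilience = h_rebound / h_drop * 100
= 190.2 / 283 * 100
= 67.2%

67.2%


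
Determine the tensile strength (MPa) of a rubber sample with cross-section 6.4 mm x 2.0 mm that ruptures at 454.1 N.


Area = width * thickness = 6.4 * 2.0 = 12.8 mm^2
TS = force / area = 454.1 / 12.8 = 35.48 MPa

35.48 MPa


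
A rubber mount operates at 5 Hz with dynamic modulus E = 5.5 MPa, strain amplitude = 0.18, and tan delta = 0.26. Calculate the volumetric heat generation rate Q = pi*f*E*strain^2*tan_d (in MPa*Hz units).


Q = pi * f * E * strain^2 * tan_d
= pi * 5 * 5.5 * 0.18^2 * 0.26
= pi * 5 * 5.5 * 0.0324 * 0.26
= 0.7278

Q = 0.7278


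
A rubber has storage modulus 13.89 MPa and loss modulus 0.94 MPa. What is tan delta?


tan delta = E'' / E'
= 0.94 / 13.89
= 0.0677

tan delta = 0.0677


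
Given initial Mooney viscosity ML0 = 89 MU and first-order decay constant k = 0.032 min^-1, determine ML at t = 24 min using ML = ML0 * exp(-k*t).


ML = ML0 * exp(-k * t)
ML = 89 * exp(-0.032 * 24)
ML = 89 * 0.4639
ML = 41.29 MU

41.29 MU


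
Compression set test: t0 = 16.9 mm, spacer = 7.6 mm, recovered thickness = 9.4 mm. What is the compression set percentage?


CS = (t0 - recovered) / (t0 - ts) * 100
= (16.9 - 9.4) / (16.9 - 7.6) * 100
= 7.5 / 9.3 * 100
= 80.6%

80.6%


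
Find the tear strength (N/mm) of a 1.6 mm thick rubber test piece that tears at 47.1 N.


Tear strength = force / thickness
= 47.1 / 1.6
= 29.44 N/mm

29.44 N/mm


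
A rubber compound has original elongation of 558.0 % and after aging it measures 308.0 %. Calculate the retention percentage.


Retention = aged / original * 100
= 308.0 / 558.0 * 100
= 55.2%

55.2%


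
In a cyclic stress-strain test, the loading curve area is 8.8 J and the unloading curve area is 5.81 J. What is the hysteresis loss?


Hysteresis loss = loading - unloading
= 8.8 - 5.81
= 2.99 J

2.99 J


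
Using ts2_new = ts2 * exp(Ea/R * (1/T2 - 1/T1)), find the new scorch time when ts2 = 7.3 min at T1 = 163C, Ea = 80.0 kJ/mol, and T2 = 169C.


Convert temperatures: T1 = 163 + 273.15 = 436.15 K, T2 = 169 + 273.15 = 442.15 K
ts2_new = 7.3 * exp(80000 / 8.314 * (1/442.15 - 1/436.15))
1/T2 - 1/T1 = -3.1113e-05
ts2_new = 5.41 min

5.41 min


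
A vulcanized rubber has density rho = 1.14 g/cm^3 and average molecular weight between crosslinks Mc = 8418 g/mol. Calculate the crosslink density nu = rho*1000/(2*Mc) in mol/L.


nu = rho * 1000 / (2 * Mc)
nu = 1.14 * 1000 / (2 * 8418)
nu = 1140.0 / 16836
nu = 0.0677 mol/L

0.0677 mol/L


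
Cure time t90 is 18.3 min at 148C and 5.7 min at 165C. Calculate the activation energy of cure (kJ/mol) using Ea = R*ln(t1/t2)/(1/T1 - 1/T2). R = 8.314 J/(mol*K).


T1 = 421.15 K, T2 = 438.15 K
1/T1 - 1/T2 = 9.2128e-05
ln(t1/t2) = ln(18.3/5.7) = 1.1664
Ea = 8.314 * 1.1664 / 9.2128e-05 = 105264.3274 J/mol
Ea = 105.26 kJ/mol

105.26 kJ/mol


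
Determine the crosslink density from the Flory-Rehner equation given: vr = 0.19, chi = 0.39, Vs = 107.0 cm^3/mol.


ln(1 - vr) = ln(1 - 0.19) = -0.2107
Numerator = -((-0.2107) + 0.19 + 0.39 * 0.19^2) = 0.0066
Denominator = 107.0 * (0.19^(1/3) - 0.19/2) = 51.3482
nu = 0.0066 / 51.3482 = 1.2935e-04 mol/cm^3

1.2935e-04 mol/cm^3


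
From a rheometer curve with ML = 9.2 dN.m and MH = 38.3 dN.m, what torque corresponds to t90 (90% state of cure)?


M90 = ML + 0.9 * (MH - ML)
M90 = 9.2 + 0.9 * (38.3 - 9.2)
M90 = 9.2 + 0.9 * 29.1
M90 = 35.39 dN.m

35.39 dN.m


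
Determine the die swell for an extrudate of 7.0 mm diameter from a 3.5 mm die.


Die swell ratio = D_extrudate / D_die
= 7.0 / 3.5
= 2.0

Die swell = 2.0


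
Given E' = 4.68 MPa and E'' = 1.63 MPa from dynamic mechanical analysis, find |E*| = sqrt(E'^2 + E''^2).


|E*| = sqrt(E'^2 + E''^2)
= sqrt(4.68^2 + 1.63^2)
= sqrt(21.9024 + 2.6569)
= 4.956 MPa

4.956 MPa


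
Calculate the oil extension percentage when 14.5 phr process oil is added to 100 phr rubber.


Oil % = oil / (100 + oil) * 100
= 14.5 / (100 + 14.5) * 100
= 14.5 / 114.5 * 100
= 12.66%

12.66%


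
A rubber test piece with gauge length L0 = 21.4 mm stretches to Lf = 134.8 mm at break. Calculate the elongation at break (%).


Elongation = (Lf - L0) / L0 * 100
= (134.8 - 21.4) / 21.4 * 100
= 113.4 / 21.4 * 100
= 529.9%

529.9%


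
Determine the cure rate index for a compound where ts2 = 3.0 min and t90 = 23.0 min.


CRI = 100 / (t90 - ts2)
= 100 / (23.0 - 3.0)
= 100 / 20.0
= 5.0 min^-1

5.0 min^-1


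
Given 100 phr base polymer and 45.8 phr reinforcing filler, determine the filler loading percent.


Filler % = filler / (rubber + filler) * 100
= 45.8 / (100 + 45.8) * 100
= 45.8 / 145.8 * 100
= 31.41%

31.41%


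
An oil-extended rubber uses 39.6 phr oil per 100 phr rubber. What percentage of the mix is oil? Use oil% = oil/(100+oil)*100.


Oil % = oil / (100 + oil) * 100
= 39.6 / (100 + 39.6) * 100
= 39.6 / 139.6 * 100
= 28.37%

28.37%


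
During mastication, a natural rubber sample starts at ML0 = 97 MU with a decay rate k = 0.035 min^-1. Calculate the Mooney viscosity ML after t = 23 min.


ML = ML0 * exp(-k * t)
ML = 97 * exp(-0.035 * 23)
ML = 97 * 0.4471
ML = 43.37 MU

43.37 MU


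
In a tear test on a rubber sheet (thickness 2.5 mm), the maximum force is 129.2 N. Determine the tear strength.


Tear strength = force / thickness
= 129.2 / 2.5
= 51.68 N/mm

51.68 N/mm


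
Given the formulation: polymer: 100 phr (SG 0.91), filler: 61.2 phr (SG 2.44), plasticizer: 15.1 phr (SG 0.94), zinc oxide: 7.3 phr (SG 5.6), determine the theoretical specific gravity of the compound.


Sum of weights = 183.6
Volume contributions:
  polymer: 100/0.91 = 109.8901
  filler: 61.2/2.44 = 25.0820
  plasticizer: 15.1/0.94 = 16.0638
  zinc oxide: 7.3/5.6 = 1.3036
Sum of volumes = 152.3395
SG = 183.6 / 152.3395 = 1.205

SG = 1.205


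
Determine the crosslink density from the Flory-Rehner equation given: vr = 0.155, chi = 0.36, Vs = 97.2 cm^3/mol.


ln(1 - vr) = ln(1 - 0.155) = -0.1684
Numerator = -((-0.1684) + 0.155 + 0.36 * 0.155^2) = 0.0048
Denominator = 97.2 * (0.155^(1/3) - 0.155/2) = 44.6798
nu = 0.0048 / 44.6798 = 1.0675e-04 mol/cm^3

1.0675e-04 mol/cm^3


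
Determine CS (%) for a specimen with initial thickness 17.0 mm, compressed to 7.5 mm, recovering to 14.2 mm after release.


CS = (t0 - recovered) / (t0 - ts) * 100
= (17.0 - 14.2) / (17.0 - 7.5) * 100
= 2.8 / 9.5 * 100
= 29.5%

29.5%


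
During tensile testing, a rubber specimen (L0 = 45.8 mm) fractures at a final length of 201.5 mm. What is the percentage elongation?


Elongation = (Lf - L0) / L0 * 100
= (201.5 - 45.8) / 45.8 * 100
= 155.7 / 45.8 * 100
= 340.0%

340.0%


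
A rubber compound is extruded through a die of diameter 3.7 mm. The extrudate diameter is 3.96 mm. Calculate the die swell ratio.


Die swell ratio = D_extrudate / D_die
= 3.96 / 3.7
= 1.07

Die swell = 1.07


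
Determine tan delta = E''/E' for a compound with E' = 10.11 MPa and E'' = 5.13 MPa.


tan delta = E'' / E'
= 5.13 / 10.11
= 0.5074

tan delta = 0.5074


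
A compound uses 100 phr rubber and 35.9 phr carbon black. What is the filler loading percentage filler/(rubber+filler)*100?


Filler % = filler / (rubber + filler) * 100
= 35.9 / (100 + 35.9) * 100
= 35.9 / 135.9 * 100
= 26.42%

26.42%


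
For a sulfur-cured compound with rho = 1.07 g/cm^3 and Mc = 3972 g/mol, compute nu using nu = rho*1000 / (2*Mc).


nu = rho * 1000 / (2 * Mc)
nu = 1.07 * 1000 / (2 * 3972)
nu = 1070.0 / 7944
nu = 0.1347 mol/L

0.1347 mol/L


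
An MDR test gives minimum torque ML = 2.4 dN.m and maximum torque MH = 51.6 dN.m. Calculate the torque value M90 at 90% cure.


M90 = ML + 0.9 * (MH - ML)
M90 = 2.4 + 0.9 * (51.6 - 2.4)
M90 = 2.4 + 0.9 * 49.2
M90 = 46.68 dN.m

46.68 dN.m


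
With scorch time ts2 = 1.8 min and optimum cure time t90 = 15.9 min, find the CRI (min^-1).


CRI = 100 / (t90 - ts2)
= 100 / (15.9 - 1.8)
= 100 / 14.1
= 7.09 min^-1

7.09 min^-1


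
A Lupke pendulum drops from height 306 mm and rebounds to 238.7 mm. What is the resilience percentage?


Resilience = h_rebound / h_drop * 100
= 238.7 / 306 * 100
= 78.0%

78.0%


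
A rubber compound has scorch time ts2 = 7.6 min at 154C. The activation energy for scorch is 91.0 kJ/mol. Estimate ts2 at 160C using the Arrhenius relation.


Convert temperatures: T1 = 154 + 273.15 = 427.15 K, T2 = 160 + 273.15 = 433.15 K
ts2_new = 7.6 * exp(91000 / 8.314 * (1/433.15 - 1/427.15))
1/T2 - 1/T1 = -3.2429e-05
ts2_new = 5.33 min

5.33 min


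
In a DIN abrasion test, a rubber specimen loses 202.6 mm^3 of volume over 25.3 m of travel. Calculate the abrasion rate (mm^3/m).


Rate = volume_loss / distance
= 202.6 / 25.3
= 8.008 mm^3/m

8.008 mm^3/m


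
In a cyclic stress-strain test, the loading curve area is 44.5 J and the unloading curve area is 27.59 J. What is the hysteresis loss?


Hysteresis loss = loading - unloading
= 44.5 - 27.59
= 16.91 J

16.91 J


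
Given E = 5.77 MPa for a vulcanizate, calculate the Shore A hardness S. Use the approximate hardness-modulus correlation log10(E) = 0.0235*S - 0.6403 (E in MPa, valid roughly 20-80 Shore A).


log10(E) = 0.0235*S - 0.6403  =>  S = (log10(E) + 0.6403) / 0.0235
log10(5.77) = 0.761176
S = (0.761176 + 0.6403) / 0.0235 = 1.401476 / 0.0235
S = 59.6

Shore A = 59.6


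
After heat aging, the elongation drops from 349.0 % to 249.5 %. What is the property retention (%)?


Retention = aged / original * 100
= 249.5 / 349.0 * 100
= 71.5%

71.5%


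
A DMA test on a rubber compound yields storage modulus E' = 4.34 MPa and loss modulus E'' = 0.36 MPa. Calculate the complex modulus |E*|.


|E*| = sqrt(E'^2 + E''^2)
= sqrt(4.34^2 + 0.36^2)
= sqrt(18.8356 + 0.1296)
= 4.355 MPa

4.355 MPa


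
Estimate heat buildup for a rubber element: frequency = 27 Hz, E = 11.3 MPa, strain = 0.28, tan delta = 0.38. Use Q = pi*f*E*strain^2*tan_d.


Q = pi * f * E * strain^2 * tan_d
= pi * 27 * 11.3 * 0.28^2 * 0.38
= pi * 27 * 11.3 * 0.0784 * 0.38
= 28.5556

Q = 28.5556


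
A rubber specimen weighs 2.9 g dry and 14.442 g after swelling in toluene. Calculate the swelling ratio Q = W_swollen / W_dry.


Q = W_swollen / W_dry
Q = 14.442 / 2.9
Q = 4.98

Q = 4.98


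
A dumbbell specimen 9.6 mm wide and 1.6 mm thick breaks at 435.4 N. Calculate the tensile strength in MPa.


Area = width * thickness = 9.6 * 1.6 = 15.36 mm^2
TS = force / area = 435.4 / 15.36 = 28.35 MPa

28.35 MPa


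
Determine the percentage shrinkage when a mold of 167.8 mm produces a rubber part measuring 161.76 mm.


Shrinkage = (mold - part) / mold * 100
= (167.8 - 161.76) / 167.8 * 100
= 6.04 / 167.8 * 100
= 3.6%

3.6%


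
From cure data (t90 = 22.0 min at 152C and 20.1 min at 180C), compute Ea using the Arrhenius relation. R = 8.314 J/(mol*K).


T1 = 425.15 K, T2 = 453.15 K
1/T1 - 1/T2 = 1.4534e-04
ln(t1/t2) = ln(22.0/20.1) = 0.0903
Ea = 8.314 * 0.0903 / 1.4534e-04 = 5166.9323 J/mol
Ea = 5.17 kJ/mol

5.17 kJ/mol


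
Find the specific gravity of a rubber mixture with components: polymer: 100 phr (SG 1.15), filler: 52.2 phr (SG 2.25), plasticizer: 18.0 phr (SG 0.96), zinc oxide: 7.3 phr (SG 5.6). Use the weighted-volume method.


Sum of weights = 177.5
Volume contributions:
  polymer: 100/1.15 = 86.9565
  filler: 52.2/2.25 = 23.2000
  plasticizer: 18.0/0.96 = 18.7500
  zinc oxide: 7.3/5.6 = 1.3036
Sum of volumes = 130.2101
SG = 177.5 / 130.2101 = 1.363

SG = 1.363


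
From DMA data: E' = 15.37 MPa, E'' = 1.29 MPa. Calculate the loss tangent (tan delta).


tan delta = E'' / E'
= 1.29 / 15.37
= 0.0839

tan delta = 0.0839


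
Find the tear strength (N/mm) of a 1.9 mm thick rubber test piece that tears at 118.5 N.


Tear strength = force / thickness
= 118.5 / 1.9
= 62.37 N/mm

62.37 N/mm


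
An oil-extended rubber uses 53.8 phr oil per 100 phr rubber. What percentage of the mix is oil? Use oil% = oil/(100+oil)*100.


Oil % = oil / (100 + oil) * 100
= 53.8 / (100 + 53.8) * 100
= 53.8 / 153.8 * 100
= 34.98%

34.98%


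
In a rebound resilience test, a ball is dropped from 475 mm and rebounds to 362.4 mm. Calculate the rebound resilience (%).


Resilience = h_rebound / h_drop * 100
= 362.4 / 475 * 100
= 76.3%

76.3%


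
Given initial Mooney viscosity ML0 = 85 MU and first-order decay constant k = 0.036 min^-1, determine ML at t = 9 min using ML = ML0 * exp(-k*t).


ML = ML0 * exp(-k * t)
ML = 85 * exp(-0.036 * 9)
ML = 85 * 0.7233
ML = 61.48 MU

61.48 MU


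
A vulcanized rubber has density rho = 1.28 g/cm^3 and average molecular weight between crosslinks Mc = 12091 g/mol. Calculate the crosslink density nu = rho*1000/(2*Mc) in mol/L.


nu = rho * 1000 / (2 * Mc)
nu = 1.28 * 1000 / (2 * 12091)
nu = 1280.0 / 24182
nu = 0.0529 mol/L

0.0529 mol/L


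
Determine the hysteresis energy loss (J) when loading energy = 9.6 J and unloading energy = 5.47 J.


Hysteresis loss = loading - unloading
= 9.6 - 5.47
= 4.13 J

4.13 J


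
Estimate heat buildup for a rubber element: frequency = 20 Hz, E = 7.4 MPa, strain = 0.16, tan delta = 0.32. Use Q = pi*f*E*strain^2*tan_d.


Q = pi * f * E * strain^2 * tan_d
= pi * 20 * 7.4 * 0.16^2 * 0.32
= pi * 20 * 7.4 * 0.0256 * 0.32
= 3.8089

Q = 3.8089


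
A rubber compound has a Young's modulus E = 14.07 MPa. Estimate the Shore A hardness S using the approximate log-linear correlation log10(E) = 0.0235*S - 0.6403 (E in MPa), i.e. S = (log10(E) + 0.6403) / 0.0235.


log10(E) = 0.0235*S - 0.6403  =>  S = (log10(E) + 0.6403) / 0.0235
log10(14.07) = 1.148294
S = (1.148294 + 0.6403) / 0.0235 = 1.788594 / 0.0235
S = 76.1

Shore A = 76.1


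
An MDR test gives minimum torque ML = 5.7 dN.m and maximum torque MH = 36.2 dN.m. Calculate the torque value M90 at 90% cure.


M90 = ML + 0.9 * (MH - ML)
M90 = 5.7 + 0.9 * (36.2 - 5.7)
M90 = 5.7 + 0.9 * 30.5
M90 = 33.15 dN.m

33.15 dN.m


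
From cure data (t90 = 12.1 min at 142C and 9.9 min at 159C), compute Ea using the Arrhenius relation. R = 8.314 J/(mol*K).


T1 = 415.15 K, T2 = 432.15 K
1/T1 - 1/T2 = 9.4757e-05
ln(t1/t2) = ln(12.1/9.9) = 0.2007
Ea = 8.314 * 0.2007 / 9.4757e-05 = 17606.9696 J/mol
Ea = 17.61 kJ/mol

17.61 kJ/mol


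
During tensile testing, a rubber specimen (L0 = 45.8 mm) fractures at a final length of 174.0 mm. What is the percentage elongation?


Elongation = (Lf - L0) / L0 * 100
= (174.0 - 45.8) / 45.8 * 100
= 128.2 / 45.8 * 100
= 279.9%

279.9%


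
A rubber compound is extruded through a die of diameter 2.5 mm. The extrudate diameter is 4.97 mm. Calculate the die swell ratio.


Die swell ratio = D_extrudate / D_die
= 4.97 / 2.5
= 1.988

Die swell = 1.988


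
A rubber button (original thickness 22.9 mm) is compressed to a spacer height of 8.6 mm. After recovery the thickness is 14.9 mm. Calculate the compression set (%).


CS = (t0 - recovered) / (t0 - ts) * 100
= (22.9 - 14.9) / (22.9 - 8.6) * 100
= 8.0 / 14.3 * 100
= 55.9%

55.9%


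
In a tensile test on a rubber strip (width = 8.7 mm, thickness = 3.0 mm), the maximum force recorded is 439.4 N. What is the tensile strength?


Area = width * thickness = 8.7 * 3.0 = 26.1 mm^2
TS = force / area = 439.4 / 26.1 = 16.84 MPa

16.84 MPa


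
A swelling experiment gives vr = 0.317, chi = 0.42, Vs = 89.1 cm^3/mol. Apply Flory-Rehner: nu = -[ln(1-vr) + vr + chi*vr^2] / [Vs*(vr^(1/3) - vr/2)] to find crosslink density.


ln(1 - vr) = ln(1 - 0.317) = -0.3813
Numerator = -((-0.3813) + 0.317 + 0.42 * 0.317^2) = 0.0221
Denominator = 89.1 * (0.317^(1/3) - 0.317/2) = 46.6301
nu = 0.0221 / 46.6301 = 4.7298e-04 mol/cm^3

4.7298e-04 mol/cm^3


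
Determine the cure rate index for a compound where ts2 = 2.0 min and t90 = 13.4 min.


CRI = 100 / (t90 - ts2)
= 100 / (13.4 - 2.0)
= 100 / 11.4
= 8.77 min^-1

8.77 min^-1


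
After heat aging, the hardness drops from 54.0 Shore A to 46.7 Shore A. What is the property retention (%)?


Retention = aged / original * 100
= 46.7 / 54.0 * 100
= 86.5%

86.5%


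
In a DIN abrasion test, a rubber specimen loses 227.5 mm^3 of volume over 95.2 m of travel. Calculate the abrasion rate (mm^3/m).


Rate = volume_loss / distance
= 227.5 / 95.2
= 2.39 mm^3/m

2.39 mm^3/m


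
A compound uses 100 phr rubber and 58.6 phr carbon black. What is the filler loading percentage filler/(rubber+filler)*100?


Filler % = filler / (rubber + filler) * 100
= 58.6 / (100 + 58.6) * 100
= 58.6 / 158.6 * 100
= 36.95%

36.95%


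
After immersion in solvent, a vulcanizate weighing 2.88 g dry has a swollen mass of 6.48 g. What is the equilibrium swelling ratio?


Q = W_swollen / W_dry
Q = 6.48 / 2.88
Q = 2.25

Q = 2.25


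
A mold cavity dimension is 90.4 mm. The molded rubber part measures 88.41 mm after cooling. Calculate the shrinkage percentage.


Shrinkage = (mold - part) / mold * 100
= (90.4 - 88.41) / 90.4 * 100
= 1.99 / 90.4 * 100
= 2.2%

2.2%


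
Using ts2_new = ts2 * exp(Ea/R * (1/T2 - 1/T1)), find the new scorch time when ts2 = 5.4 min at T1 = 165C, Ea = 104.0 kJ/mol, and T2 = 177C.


Convert temperatures: T1 = 165 + 273.15 = 438.15 K, T2 = 177 + 273.15 = 450.15 K
ts2_new = 5.4 * exp(104000 / 8.314 * (1/450.15 - 1/438.15))
1/T2 - 1/T1 = -6.0842e-05
ts2_new = 2.52 min

2.52 min


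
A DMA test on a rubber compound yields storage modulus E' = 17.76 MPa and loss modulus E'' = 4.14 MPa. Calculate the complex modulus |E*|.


|E*| = sqrt(E'^2 + E''^2)
= sqrt(17.76^2 + 4.14^2)
= sqrt(315.4176 + 17.1396)
= 18.236 MPa

18.236 MPa


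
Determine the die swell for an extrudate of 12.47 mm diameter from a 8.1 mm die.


Die swell ratio = D_extrudate / D_die
= 12.47 / 8.1
= 1.54

Die swell = 1.54


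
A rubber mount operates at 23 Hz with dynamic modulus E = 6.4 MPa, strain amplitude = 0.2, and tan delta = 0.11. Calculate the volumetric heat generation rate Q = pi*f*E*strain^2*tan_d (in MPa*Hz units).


Q = pi * f * E * strain^2 * tan_d
= pi * 23 * 6.4 * 0.2^2 * 0.11
= pi * 23 * 6.4 * 0.0400 * 0.11
= 2.0347

Q = 2.0347


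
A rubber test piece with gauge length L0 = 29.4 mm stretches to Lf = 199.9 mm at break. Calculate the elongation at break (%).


Elongation = (Lf - L0) / L0 * 100
= (199.9 - 29.4) / 29.4 * 100
= 170.5 / 29.4 * 100
= 579.9%

579.9%


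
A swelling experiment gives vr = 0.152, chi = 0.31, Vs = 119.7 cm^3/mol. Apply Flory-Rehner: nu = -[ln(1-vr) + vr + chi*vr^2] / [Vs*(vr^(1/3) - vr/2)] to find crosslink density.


ln(1 - vr) = ln(1 - 0.152) = -0.1649
Numerator = -((-0.1649) + 0.152 + 0.31 * 0.152^2) = 0.0057
Denominator = 119.7 * (0.152^(1/3) - 0.152/2) = 54.7843
nu = 0.0057 / 54.7843 = 1.0427e-04 mol/cm^3

1.0427e-04 mol/cm^3


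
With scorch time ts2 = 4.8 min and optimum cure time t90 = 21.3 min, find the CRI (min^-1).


CRI = 100 / (t90 - ts2)
= 100 / (21.3 - 4.8)
= 100 / 16.5
= 6.06 min^-1

6.06 min^-1


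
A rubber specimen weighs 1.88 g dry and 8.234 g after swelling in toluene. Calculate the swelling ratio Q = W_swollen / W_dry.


Q = W_swollen / W_dry
Q = 8.234 / 1.88
Q = 4.38

Q = 4.38


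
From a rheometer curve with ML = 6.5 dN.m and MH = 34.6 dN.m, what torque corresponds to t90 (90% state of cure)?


M90 = ML + 0.9 * (MH - ML)
M90 = 6.5 + 0.9 * (34.6 - 6.5)
M90 = 6.5 + 0.9 * 28.1
M90 = 31.79 dN.m

31.79 dN.m
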